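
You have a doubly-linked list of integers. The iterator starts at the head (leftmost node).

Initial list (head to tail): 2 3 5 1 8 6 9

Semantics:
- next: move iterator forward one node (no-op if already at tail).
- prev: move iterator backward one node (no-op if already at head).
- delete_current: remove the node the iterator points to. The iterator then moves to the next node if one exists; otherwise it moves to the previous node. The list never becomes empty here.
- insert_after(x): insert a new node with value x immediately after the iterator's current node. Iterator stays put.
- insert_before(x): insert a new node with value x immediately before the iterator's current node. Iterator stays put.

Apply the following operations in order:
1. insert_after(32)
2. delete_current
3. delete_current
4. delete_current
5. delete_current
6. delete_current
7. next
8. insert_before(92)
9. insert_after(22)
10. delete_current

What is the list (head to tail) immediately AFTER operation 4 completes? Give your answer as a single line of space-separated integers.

After 1 (insert_after(32)): list=[2, 32, 3, 5, 1, 8, 6, 9] cursor@2
After 2 (delete_current): list=[32, 3, 5, 1, 8, 6, 9] cursor@32
After 3 (delete_current): list=[3, 5, 1, 8, 6, 9] cursor@3
After 4 (delete_current): list=[5, 1, 8, 6, 9] cursor@5

Answer: 5 1 8 6 9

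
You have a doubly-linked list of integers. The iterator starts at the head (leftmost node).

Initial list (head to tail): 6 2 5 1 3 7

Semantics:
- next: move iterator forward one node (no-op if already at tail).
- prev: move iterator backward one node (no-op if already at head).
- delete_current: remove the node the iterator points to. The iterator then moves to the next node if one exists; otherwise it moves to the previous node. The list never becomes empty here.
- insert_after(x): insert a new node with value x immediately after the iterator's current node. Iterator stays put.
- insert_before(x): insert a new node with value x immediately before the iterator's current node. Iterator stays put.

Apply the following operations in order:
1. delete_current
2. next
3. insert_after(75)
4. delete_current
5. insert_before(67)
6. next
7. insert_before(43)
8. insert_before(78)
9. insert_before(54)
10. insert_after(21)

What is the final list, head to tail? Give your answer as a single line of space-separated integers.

Answer: 2 67 75 43 78 54 1 21 3 7

Derivation:
After 1 (delete_current): list=[2, 5, 1, 3, 7] cursor@2
After 2 (next): list=[2, 5, 1, 3, 7] cursor@5
After 3 (insert_after(75)): list=[2, 5, 75, 1, 3, 7] cursor@5
After 4 (delete_current): list=[2, 75, 1, 3, 7] cursor@75
After 5 (insert_before(67)): list=[2, 67, 75, 1, 3, 7] cursor@75
After 6 (next): list=[2, 67, 75, 1, 3, 7] cursor@1
After 7 (insert_before(43)): list=[2, 67, 75, 43, 1, 3, 7] cursor@1
After 8 (insert_before(78)): list=[2, 67, 75, 43, 78, 1, 3, 7] cursor@1
After 9 (insert_before(54)): list=[2, 67, 75, 43, 78, 54, 1, 3, 7] cursor@1
After 10 (insert_after(21)): list=[2, 67, 75, 43, 78, 54, 1, 21, 3, 7] cursor@1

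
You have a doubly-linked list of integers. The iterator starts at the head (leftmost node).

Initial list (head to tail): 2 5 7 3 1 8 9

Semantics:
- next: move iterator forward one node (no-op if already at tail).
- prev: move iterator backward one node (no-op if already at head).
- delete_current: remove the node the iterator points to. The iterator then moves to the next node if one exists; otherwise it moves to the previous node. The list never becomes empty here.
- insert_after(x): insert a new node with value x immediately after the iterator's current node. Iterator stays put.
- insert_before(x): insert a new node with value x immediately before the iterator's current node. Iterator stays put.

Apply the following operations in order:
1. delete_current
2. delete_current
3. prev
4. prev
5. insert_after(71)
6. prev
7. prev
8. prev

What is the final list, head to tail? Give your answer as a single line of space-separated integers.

Answer: 7 71 3 1 8 9

Derivation:
After 1 (delete_current): list=[5, 7, 3, 1, 8, 9] cursor@5
After 2 (delete_current): list=[7, 3, 1, 8, 9] cursor@7
After 3 (prev): list=[7, 3, 1, 8, 9] cursor@7
After 4 (prev): list=[7, 3, 1, 8, 9] cursor@7
After 5 (insert_after(71)): list=[7, 71, 3, 1, 8, 9] cursor@7
After 6 (prev): list=[7, 71, 3, 1, 8, 9] cursor@7
After 7 (prev): list=[7, 71, 3, 1, 8, 9] cursor@7
After 8 (prev): list=[7, 71, 3, 1, 8, 9] cursor@7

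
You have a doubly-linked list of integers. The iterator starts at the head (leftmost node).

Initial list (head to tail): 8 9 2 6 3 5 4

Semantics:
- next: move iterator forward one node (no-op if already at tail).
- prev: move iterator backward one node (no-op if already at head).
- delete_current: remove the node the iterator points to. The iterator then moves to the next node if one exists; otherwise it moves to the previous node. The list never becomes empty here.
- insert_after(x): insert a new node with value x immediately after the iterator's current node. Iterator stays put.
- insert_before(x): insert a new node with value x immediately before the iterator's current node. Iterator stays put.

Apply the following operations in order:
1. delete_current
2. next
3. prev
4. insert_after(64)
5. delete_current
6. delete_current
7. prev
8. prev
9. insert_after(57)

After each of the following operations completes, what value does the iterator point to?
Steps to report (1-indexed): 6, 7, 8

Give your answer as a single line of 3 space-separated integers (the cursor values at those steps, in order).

After 1 (delete_current): list=[9, 2, 6, 3, 5, 4] cursor@9
After 2 (next): list=[9, 2, 6, 3, 5, 4] cursor@2
After 3 (prev): list=[9, 2, 6, 3, 5, 4] cursor@9
After 4 (insert_after(64)): list=[9, 64, 2, 6, 3, 5, 4] cursor@9
After 5 (delete_current): list=[64, 2, 6, 3, 5, 4] cursor@64
After 6 (delete_current): list=[2, 6, 3, 5, 4] cursor@2
After 7 (prev): list=[2, 6, 3, 5, 4] cursor@2
After 8 (prev): list=[2, 6, 3, 5, 4] cursor@2
After 9 (insert_after(57)): list=[2, 57, 6, 3, 5, 4] cursor@2

Answer: 2 2 2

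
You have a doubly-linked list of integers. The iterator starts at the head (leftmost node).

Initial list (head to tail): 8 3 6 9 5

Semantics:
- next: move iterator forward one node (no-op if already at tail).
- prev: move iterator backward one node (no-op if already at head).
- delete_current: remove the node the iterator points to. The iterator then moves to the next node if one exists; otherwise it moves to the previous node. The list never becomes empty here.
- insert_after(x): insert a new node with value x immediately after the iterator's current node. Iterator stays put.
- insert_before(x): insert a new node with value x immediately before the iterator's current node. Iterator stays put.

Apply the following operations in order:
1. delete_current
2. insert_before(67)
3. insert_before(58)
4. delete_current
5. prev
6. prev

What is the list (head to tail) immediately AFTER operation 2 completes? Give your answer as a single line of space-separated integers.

Answer: 67 3 6 9 5

Derivation:
After 1 (delete_current): list=[3, 6, 9, 5] cursor@3
After 2 (insert_before(67)): list=[67, 3, 6, 9, 5] cursor@3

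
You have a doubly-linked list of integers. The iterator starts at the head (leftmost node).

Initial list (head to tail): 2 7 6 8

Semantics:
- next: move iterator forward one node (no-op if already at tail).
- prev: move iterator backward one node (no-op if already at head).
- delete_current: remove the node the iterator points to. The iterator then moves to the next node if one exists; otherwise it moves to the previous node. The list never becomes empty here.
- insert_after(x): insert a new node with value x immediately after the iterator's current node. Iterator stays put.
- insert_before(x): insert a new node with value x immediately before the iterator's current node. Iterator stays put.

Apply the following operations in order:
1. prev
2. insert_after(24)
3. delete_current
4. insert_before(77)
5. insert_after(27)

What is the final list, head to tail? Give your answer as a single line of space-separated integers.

Answer: 77 24 27 7 6 8

Derivation:
After 1 (prev): list=[2, 7, 6, 8] cursor@2
After 2 (insert_after(24)): list=[2, 24, 7, 6, 8] cursor@2
After 3 (delete_current): list=[24, 7, 6, 8] cursor@24
After 4 (insert_before(77)): list=[77, 24, 7, 6, 8] cursor@24
After 5 (insert_after(27)): list=[77, 24, 27, 7, 6, 8] cursor@24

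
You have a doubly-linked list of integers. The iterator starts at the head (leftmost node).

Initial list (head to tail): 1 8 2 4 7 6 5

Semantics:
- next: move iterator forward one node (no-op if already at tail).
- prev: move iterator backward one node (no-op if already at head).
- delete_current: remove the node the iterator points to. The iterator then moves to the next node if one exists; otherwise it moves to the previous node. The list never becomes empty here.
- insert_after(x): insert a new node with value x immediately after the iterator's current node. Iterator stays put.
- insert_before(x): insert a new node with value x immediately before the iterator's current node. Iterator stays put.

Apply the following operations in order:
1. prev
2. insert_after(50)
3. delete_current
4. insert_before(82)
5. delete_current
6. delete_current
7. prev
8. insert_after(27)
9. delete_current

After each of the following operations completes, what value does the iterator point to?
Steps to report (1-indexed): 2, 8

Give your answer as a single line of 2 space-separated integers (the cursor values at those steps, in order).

Answer: 1 82

Derivation:
After 1 (prev): list=[1, 8, 2, 4, 7, 6, 5] cursor@1
After 2 (insert_after(50)): list=[1, 50, 8, 2, 4, 7, 6, 5] cursor@1
After 3 (delete_current): list=[50, 8, 2, 4, 7, 6, 5] cursor@50
After 4 (insert_before(82)): list=[82, 50, 8, 2, 4, 7, 6, 5] cursor@50
After 5 (delete_current): list=[82, 8, 2, 4, 7, 6, 5] cursor@8
After 6 (delete_current): list=[82, 2, 4, 7, 6, 5] cursor@2
After 7 (prev): list=[82, 2, 4, 7, 6, 5] cursor@82
After 8 (insert_after(27)): list=[82, 27, 2, 4, 7, 6, 5] cursor@82
After 9 (delete_current): list=[27, 2, 4, 7, 6, 5] cursor@27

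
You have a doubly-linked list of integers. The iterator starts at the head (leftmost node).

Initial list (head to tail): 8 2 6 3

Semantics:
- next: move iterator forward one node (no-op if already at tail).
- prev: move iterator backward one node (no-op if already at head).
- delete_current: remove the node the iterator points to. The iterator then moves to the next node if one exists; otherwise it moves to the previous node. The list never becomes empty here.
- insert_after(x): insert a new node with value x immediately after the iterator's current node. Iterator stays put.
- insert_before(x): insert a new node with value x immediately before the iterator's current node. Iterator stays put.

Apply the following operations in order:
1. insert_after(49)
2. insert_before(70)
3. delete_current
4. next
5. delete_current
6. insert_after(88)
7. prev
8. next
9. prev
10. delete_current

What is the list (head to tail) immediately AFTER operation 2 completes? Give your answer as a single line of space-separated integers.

Answer: 70 8 49 2 6 3

Derivation:
After 1 (insert_after(49)): list=[8, 49, 2, 6, 3] cursor@8
After 2 (insert_before(70)): list=[70, 8, 49, 2, 6, 3] cursor@8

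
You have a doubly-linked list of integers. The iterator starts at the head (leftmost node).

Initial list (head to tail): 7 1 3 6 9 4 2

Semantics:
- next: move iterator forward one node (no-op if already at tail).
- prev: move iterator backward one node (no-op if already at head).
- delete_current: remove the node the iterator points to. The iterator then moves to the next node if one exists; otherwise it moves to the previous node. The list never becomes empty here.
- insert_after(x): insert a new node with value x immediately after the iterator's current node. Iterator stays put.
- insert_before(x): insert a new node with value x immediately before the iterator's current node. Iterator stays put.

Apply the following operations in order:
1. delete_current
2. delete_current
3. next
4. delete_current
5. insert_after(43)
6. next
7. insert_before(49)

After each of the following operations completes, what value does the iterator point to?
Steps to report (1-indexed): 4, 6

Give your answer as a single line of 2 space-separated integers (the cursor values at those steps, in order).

After 1 (delete_current): list=[1, 3, 6, 9, 4, 2] cursor@1
After 2 (delete_current): list=[3, 6, 9, 4, 2] cursor@3
After 3 (next): list=[3, 6, 9, 4, 2] cursor@6
After 4 (delete_current): list=[3, 9, 4, 2] cursor@9
After 5 (insert_after(43)): list=[3, 9, 43, 4, 2] cursor@9
After 6 (next): list=[3, 9, 43, 4, 2] cursor@43
After 7 (insert_before(49)): list=[3, 9, 49, 43, 4, 2] cursor@43

Answer: 9 43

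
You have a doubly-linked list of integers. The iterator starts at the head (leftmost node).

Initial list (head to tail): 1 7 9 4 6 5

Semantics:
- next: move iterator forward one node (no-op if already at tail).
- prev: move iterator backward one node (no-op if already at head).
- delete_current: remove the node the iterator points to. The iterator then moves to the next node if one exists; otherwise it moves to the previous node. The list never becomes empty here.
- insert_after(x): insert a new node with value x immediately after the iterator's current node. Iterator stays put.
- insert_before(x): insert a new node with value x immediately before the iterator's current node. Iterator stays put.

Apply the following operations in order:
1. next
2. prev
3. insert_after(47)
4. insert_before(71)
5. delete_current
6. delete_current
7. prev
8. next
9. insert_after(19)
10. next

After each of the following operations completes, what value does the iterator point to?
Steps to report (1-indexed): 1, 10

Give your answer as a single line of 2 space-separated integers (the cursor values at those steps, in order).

Answer: 7 19

Derivation:
After 1 (next): list=[1, 7, 9, 4, 6, 5] cursor@7
After 2 (prev): list=[1, 7, 9, 4, 6, 5] cursor@1
After 3 (insert_after(47)): list=[1, 47, 7, 9, 4, 6, 5] cursor@1
After 4 (insert_before(71)): list=[71, 1, 47, 7, 9, 4, 6, 5] cursor@1
After 5 (delete_current): list=[71, 47, 7, 9, 4, 6, 5] cursor@47
After 6 (delete_current): list=[71, 7, 9, 4, 6, 5] cursor@7
After 7 (prev): list=[71, 7, 9, 4, 6, 5] cursor@71
After 8 (next): list=[71, 7, 9, 4, 6, 5] cursor@7
After 9 (insert_after(19)): list=[71, 7, 19, 9, 4, 6, 5] cursor@7
After 10 (next): list=[71, 7, 19, 9, 4, 6, 5] cursor@19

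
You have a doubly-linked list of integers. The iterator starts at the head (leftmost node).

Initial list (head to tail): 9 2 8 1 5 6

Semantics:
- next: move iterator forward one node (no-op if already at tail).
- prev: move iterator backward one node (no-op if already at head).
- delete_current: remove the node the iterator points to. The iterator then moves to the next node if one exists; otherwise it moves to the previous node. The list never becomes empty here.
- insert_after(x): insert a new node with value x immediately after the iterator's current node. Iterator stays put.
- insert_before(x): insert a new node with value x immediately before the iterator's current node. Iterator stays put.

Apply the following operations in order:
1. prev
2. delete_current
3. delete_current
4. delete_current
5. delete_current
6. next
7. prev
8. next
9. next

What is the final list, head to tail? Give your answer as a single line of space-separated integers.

After 1 (prev): list=[9, 2, 8, 1, 5, 6] cursor@9
After 2 (delete_current): list=[2, 8, 1, 5, 6] cursor@2
After 3 (delete_current): list=[8, 1, 5, 6] cursor@8
After 4 (delete_current): list=[1, 5, 6] cursor@1
After 5 (delete_current): list=[5, 6] cursor@5
After 6 (next): list=[5, 6] cursor@6
After 7 (prev): list=[5, 6] cursor@5
After 8 (next): list=[5, 6] cursor@6
After 9 (next): list=[5, 6] cursor@6

Answer: 5 6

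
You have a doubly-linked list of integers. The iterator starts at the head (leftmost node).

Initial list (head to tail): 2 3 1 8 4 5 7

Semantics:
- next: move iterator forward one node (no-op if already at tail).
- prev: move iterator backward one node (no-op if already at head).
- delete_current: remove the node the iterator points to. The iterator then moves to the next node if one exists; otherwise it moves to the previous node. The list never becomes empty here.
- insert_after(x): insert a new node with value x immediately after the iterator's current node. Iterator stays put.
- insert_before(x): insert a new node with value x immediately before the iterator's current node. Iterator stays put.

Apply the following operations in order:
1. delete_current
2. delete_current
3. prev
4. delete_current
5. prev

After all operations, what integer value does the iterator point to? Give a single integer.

Answer: 8

Derivation:
After 1 (delete_current): list=[3, 1, 8, 4, 5, 7] cursor@3
After 2 (delete_current): list=[1, 8, 4, 5, 7] cursor@1
After 3 (prev): list=[1, 8, 4, 5, 7] cursor@1
After 4 (delete_current): list=[8, 4, 5, 7] cursor@8
After 5 (prev): list=[8, 4, 5, 7] cursor@8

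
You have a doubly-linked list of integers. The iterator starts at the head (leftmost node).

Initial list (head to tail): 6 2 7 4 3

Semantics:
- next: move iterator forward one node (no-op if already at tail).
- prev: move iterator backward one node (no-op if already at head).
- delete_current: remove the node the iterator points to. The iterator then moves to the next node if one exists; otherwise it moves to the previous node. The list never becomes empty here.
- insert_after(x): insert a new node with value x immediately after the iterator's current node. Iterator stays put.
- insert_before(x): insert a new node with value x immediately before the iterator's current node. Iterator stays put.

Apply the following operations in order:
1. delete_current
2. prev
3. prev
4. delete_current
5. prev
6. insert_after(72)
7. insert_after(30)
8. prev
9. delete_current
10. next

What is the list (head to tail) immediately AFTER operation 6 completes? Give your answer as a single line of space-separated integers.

After 1 (delete_current): list=[2, 7, 4, 3] cursor@2
After 2 (prev): list=[2, 7, 4, 3] cursor@2
After 3 (prev): list=[2, 7, 4, 3] cursor@2
After 4 (delete_current): list=[7, 4, 3] cursor@7
After 5 (prev): list=[7, 4, 3] cursor@7
After 6 (insert_after(72)): list=[7, 72, 4, 3] cursor@7

Answer: 7 72 4 3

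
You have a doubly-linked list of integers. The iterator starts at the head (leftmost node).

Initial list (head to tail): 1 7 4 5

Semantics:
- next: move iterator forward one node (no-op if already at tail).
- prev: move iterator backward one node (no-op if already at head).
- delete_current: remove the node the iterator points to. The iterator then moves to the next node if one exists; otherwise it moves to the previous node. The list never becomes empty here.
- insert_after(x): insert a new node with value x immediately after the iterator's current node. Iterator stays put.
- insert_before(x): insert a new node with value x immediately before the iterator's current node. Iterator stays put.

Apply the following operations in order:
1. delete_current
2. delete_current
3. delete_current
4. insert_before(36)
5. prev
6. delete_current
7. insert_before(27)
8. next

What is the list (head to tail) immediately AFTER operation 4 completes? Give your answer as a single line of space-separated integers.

Answer: 36 5

Derivation:
After 1 (delete_current): list=[7, 4, 5] cursor@7
After 2 (delete_current): list=[4, 5] cursor@4
After 3 (delete_current): list=[5] cursor@5
After 4 (insert_before(36)): list=[36, 5] cursor@5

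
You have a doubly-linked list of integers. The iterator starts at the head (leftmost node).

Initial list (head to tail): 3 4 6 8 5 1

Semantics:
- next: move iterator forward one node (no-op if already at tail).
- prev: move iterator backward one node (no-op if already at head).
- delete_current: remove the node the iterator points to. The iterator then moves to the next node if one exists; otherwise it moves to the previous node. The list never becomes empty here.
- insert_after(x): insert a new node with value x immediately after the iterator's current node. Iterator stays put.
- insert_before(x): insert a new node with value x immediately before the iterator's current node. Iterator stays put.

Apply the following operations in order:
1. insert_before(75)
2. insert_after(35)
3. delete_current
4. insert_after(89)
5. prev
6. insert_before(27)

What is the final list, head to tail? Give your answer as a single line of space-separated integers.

Answer: 27 75 35 89 4 6 8 5 1

Derivation:
After 1 (insert_before(75)): list=[75, 3, 4, 6, 8, 5, 1] cursor@3
After 2 (insert_after(35)): list=[75, 3, 35, 4, 6, 8, 5, 1] cursor@3
After 3 (delete_current): list=[75, 35, 4, 6, 8, 5, 1] cursor@35
After 4 (insert_after(89)): list=[75, 35, 89, 4, 6, 8, 5, 1] cursor@35
After 5 (prev): list=[75, 35, 89, 4, 6, 8, 5, 1] cursor@75
After 6 (insert_before(27)): list=[27, 75, 35, 89, 4, 6, 8, 5, 1] cursor@75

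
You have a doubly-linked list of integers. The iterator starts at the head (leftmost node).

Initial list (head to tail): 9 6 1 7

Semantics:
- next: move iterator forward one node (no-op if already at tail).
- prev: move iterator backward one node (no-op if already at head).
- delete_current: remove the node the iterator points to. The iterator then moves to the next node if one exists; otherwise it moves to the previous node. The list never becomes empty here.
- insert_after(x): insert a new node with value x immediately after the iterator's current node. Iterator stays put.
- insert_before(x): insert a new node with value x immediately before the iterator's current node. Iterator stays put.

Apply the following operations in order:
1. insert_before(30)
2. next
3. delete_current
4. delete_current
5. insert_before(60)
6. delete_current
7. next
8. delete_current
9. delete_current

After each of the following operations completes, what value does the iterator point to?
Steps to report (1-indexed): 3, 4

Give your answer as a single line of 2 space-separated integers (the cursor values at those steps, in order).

Answer: 1 7

Derivation:
After 1 (insert_before(30)): list=[30, 9, 6, 1, 7] cursor@9
After 2 (next): list=[30, 9, 6, 1, 7] cursor@6
After 3 (delete_current): list=[30, 9, 1, 7] cursor@1
After 4 (delete_current): list=[30, 9, 7] cursor@7
After 5 (insert_before(60)): list=[30, 9, 60, 7] cursor@7
After 6 (delete_current): list=[30, 9, 60] cursor@60
After 7 (next): list=[30, 9, 60] cursor@60
After 8 (delete_current): list=[30, 9] cursor@9
After 9 (delete_current): list=[30] cursor@30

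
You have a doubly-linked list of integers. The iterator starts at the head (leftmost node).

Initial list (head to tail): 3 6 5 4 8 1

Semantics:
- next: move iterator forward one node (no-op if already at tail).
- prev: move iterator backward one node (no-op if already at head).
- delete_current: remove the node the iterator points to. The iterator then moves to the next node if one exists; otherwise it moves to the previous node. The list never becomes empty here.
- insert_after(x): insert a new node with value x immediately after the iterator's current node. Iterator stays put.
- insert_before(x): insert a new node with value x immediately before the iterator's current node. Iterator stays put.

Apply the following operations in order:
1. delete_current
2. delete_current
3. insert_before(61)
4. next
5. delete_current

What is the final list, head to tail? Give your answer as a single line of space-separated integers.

After 1 (delete_current): list=[6, 5, 4, 8, 1] cursor@6
After 2 (delete_current): list=[5, 4, 8, 1] cursor@5
After 3 (insert_before(61)): list=[61, 5, 4, 8, 1] cursor@5
After 4 (next): list=[61, 5, 4, 8, 1] cursor@4
After 5 (delete_current): list=[61, 5, 8, 1] cursor@8

Answer: 61 5 8 1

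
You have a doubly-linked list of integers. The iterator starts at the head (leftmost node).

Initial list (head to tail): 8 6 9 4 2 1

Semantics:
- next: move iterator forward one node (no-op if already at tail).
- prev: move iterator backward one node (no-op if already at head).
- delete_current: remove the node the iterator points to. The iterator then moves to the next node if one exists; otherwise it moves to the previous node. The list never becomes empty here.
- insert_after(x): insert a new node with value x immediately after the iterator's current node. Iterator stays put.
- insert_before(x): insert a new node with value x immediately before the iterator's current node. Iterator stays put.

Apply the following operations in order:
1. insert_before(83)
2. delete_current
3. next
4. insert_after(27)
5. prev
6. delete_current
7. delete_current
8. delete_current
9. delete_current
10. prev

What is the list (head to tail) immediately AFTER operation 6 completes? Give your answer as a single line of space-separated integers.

Answer: 83 9 27 4 2 1

Derivation:
After 1 (insert_before(83)): list=[83, 8, 6, 9, 4, 2, 1] cursor@8
After 2 (delete_current): list=[83, 6, 9, 4, 2, 1] cursor@6
After 3 (next): list=[83, 6, 9, 4, 2, 1] cursor@9
After 4 (insert_after(27)): list=[83, 6, 9, 27, 4, 2, 1] cursor@9
After 5 (prev): list=[83, 6, 9, 27, 4, 2, 1] cursor@6
After 6 (delete_current): list=[83, 9, 27, 4, 2, 1] cursor@9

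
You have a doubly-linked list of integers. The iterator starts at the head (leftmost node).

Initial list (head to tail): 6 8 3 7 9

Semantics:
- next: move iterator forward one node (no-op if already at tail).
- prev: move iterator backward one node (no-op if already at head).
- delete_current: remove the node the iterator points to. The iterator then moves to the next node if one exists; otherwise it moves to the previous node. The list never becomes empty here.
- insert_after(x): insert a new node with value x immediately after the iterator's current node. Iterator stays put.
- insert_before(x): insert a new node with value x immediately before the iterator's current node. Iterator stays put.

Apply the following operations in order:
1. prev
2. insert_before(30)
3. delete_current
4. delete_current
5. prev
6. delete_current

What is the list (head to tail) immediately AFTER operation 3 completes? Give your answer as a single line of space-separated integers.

Answer: 30 8 3 7 9

Derivation:
After 1 (prev): list=[6, 8, 3, 7, 9] cursor@6
After 2 (insert_before(30)): list=[30, 6, 8, 3, 7, 9] cursor@6
After 3 (delete_current): list=[30, 8, 3, 7, 9] cursor@8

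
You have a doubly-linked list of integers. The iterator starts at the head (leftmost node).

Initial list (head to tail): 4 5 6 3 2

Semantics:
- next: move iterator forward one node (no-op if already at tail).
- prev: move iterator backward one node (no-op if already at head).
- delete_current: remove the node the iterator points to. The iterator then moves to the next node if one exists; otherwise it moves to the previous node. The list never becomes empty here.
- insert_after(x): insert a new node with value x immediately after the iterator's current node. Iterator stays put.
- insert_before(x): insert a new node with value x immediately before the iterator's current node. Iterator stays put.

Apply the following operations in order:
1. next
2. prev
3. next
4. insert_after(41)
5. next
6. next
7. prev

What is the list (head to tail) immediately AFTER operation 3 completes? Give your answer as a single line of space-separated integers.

After 1 (next): list=[4, 5, 6, 3, 2] cursor@5
After 2 (prev): list=[4, 5, 6, 3, 2] cursor@4
After 3 (next): list=[4, 5, 6, 3, 2] cursor@5

Answer: 4 5 6 3 2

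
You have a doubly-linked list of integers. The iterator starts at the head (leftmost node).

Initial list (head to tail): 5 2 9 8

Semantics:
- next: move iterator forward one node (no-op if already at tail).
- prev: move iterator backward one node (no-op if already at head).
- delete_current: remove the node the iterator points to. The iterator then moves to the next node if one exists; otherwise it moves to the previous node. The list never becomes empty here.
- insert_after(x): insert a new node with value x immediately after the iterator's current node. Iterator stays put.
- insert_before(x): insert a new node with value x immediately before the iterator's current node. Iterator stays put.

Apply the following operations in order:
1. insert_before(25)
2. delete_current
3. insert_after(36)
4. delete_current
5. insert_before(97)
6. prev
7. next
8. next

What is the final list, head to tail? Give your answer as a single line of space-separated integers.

Answer: 25 97 36 9 8

Derivation:
After 1 (insert_before(25)): list=[25, 5, 2, 9, 8] cursor@5
After 2 (delete_current): list=[25, 2, 9, 8] cursor@2
After 3 (insert_after(36)): list=[25, 2, 36, 9, 8] cursor@2
After 4 (delete_current): list=[25, 36, 9, 8] cursor@36
After 5 (insert_before(97)): list=[25, 97, 36, 9, 8] cursor@36
After 6 (prev): list=[25, 97, 36, 9, 8] cursor@97
After 7 (next): list=[25, 97, 36, 9, 8] cursor@36
After 8 (next): list=[25, 97, 36, 9, 8] cursor@9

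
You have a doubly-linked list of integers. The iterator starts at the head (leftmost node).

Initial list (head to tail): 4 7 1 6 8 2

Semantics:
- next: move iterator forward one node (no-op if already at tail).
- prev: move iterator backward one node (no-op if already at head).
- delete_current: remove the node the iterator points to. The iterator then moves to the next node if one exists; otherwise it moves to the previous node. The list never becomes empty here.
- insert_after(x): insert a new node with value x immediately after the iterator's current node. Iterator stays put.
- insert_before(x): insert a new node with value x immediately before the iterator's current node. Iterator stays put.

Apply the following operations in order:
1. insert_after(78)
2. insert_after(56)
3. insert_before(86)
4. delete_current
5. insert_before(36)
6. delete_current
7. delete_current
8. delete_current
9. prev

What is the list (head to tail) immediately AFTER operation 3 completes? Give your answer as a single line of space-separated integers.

Answer: 86 4 56 78 7 1 6 8 2

Derivation:
After 1 (insert_after(78)): list=[4, 78, 7, 1, 6, 8, 2] cursor@4
After 2 (insert_after(56)): list=[4, 56, 78, 7, 1, 6, 8, 2] cursor@4
After 3 (insert_before(86)): list=[86, 4, 56, 78, 7, 1, 6, 8, 2] cursor@4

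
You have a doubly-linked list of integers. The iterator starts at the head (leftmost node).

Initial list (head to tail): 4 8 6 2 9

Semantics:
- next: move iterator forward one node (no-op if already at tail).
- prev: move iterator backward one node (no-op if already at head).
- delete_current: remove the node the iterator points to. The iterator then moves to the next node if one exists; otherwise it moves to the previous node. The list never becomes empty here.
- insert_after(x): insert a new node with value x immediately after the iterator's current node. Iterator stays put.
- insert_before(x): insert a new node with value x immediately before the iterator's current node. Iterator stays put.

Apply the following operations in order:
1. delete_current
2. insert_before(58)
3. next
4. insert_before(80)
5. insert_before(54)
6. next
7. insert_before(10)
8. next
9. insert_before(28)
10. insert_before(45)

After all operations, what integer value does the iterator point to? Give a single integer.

Answer: 9

Derivation:
After 1 (delete_current): list=[8, 6, 2, 9] cursor@8
After 2 (insert_before(58)): list=[58, 8, 6, 2, 9] cursor@8
After 3 (next): list=[58, 8, 6, 2, 9] cursor@6
After 4 (insert_before(80)): list=[58, 8, 80, 6, 2, 9] cursor@6
After 5 (insert_before(54)): list=[58, 8, 80, 54, 6, 2, 9] cursor@6
After 6 (next): list=[58, 8, 80, 54, 6, 2, 9] cursor@2
After 7 (insert_before(10)): list=[58, 8, 80, 54, 6, 10, 2, 9] cursor@2
After 8 (next): list=[58, 8, 80, 54, 6, 10, 2, 9] cursor@9
After 9 (insert_before(28)): list=[58, 8, 80, 54, 6, 10, 2, 28, 9] cursor@9
After 10 (insert_before(45)): list=[58, 8, 80, 54, 6, 10, 2, 28, 45, 9] cursor@9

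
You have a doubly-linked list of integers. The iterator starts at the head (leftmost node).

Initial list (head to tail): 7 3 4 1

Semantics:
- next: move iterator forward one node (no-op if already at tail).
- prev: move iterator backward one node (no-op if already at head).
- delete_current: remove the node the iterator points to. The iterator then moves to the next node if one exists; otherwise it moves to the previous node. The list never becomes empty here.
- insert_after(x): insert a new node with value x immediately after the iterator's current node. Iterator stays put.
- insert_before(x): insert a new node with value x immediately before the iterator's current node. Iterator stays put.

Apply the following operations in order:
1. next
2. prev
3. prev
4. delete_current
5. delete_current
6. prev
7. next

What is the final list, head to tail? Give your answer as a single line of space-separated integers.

Answer: 4 1

Derivation:
After 1 (next): list=[7, 3, 4, 1] cursor@3
After 2 (prev): list=[7, 3, 4, 1] cursor@7
After 3 (prev): list=[7, 3, 4, 1] cursor@7
After 4 (delete_current): list=[3, 4, 1] cursor@3
After 5 (delete_current): list=[4, 1] cursor@4
After 6 (prev): list=[4, 1] cursor@4
After 7 (next): list=[4, 1] cursor@1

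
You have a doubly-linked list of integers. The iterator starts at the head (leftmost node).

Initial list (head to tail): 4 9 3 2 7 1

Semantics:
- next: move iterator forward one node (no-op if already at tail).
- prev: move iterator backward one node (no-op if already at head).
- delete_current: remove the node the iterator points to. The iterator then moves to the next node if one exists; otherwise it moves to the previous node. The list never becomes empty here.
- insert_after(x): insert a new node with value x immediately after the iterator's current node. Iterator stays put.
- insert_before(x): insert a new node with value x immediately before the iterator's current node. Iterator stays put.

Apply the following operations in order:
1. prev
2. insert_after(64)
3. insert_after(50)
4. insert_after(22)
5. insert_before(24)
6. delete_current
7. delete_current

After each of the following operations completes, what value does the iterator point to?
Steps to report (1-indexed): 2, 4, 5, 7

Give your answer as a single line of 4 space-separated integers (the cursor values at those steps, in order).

After 1 (prev): list=[4, 9, 3, 2, 7, 1] cursor@4
After 2 (insert_after(64)): list=[4, 64, 9, 3, 2, 7, 1] cursor@4
After 3 (insert_after(50)): list=[4, 50, 64, 9, 3, 2, 7, 1] cursor@4
After 4 (insert_after(22)): list=[4, 22, 50, 64, 9, 3, 2, 7, 1] cursor@4
After 5 (insert_before(24)): list=[24, 4, 22, 50, 64, 9, 3, 2, 7, 1] cursor@4
After 6 (delete_current): list=[24, 22, 50, 64, 9, 3, 2, 7, 1] cursor@22
After 7 (delete_current): list=[24, 50, 64, 9, 3, 2, 7, 1] cursor@50

Answer: 4 4 4 50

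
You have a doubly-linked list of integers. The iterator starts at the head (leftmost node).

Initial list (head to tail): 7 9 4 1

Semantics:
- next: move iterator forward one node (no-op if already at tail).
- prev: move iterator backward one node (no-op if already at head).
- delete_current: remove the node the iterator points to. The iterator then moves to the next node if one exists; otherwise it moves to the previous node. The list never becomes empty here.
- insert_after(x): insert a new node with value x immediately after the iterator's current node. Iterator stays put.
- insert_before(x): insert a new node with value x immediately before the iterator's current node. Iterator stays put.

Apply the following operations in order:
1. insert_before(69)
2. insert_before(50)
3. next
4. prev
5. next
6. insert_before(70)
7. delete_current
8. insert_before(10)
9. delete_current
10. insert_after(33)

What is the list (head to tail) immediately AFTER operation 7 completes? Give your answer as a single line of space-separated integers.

After 1 (insert_before(69)): list=[69, 7, 9, 4, 1] cursor@7
After 2 (insert_before(50)): list=[69, 50, 7, 9, 4, 1] cursor@7
After 3 (next): list=[69, 50, 7, 9, 4, 1] cursor@9
After 4 (prev): list=[69, 50, 7, 9, 4, 1] cursor@7
After 5 (next): list=[69, 50, 7, 9, 4, 1] cursor@9
After 6 (insert_before(70)): list=[69, 50, 7, 70, 9, 4, 1] cursor@9
After 7 (delete_current): list=[69, 50, 7, 70, 4, 1] cursor@4

Answer: 69 50 7 70 4 1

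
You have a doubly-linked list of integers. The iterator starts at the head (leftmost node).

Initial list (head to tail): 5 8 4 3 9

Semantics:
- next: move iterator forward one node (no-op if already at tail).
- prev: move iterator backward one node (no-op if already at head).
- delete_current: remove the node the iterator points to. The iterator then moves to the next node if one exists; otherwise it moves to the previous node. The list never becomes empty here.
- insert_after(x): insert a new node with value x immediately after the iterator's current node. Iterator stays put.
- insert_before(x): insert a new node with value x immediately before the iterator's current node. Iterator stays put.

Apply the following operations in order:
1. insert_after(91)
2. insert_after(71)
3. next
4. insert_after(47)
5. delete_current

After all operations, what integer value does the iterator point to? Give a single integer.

After 1 (insert_after(91)): list=[5, 91, 8, 4, 3, 9] cursor@5
After 2 (insert_after(71)): list=[5, 71, 91, 8, 4, 3, 9] cursor@5
After 3 (next): list=[5, 71, 91, 8, 4, 3, 9] cursor@71
After 4 (insert_after(47)): list=[5, 71, 47, 91, 8, 4, 3, 9] cursor@71
After 5 (delete_current): list=[5, 47, 91, 8, 4, 3, 9] cursor@47

Answer: 47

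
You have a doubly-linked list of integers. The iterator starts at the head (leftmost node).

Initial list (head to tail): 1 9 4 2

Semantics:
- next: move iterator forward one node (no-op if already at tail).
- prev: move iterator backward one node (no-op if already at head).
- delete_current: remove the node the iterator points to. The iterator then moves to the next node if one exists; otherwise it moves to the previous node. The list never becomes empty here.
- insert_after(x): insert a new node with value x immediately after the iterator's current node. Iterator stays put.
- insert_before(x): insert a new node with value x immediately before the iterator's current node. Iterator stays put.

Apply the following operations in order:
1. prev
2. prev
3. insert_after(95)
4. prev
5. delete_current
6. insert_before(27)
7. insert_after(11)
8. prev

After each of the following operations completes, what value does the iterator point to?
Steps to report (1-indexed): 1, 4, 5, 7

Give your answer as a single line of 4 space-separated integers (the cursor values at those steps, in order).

After 1 (prev): list=[1, 9, 4, 2] cursor@1
After 2 (prev): list=[1, 9, 4, 2] cursor@1
After 3 (insert_after(95)): list=[1, 95, 9, 4, 2] cursor@1
After 4 (prev): list=[1, 95, 9, 4, 2] cursor@1
After 5 (delete_current): list=[95, 9, 4, 2] cursor@95
After 6 (insert_before(27)): list=[27, 95, 9, 4, 2] cursor@95
After 7 (insert_after(11)): list=[27, 95, 11, 9, 4, 2] cursor@95
After 8 (prev): list=[27, 95, 11, 9, 4, 2] cursor@27

Answer: 1 1 95 95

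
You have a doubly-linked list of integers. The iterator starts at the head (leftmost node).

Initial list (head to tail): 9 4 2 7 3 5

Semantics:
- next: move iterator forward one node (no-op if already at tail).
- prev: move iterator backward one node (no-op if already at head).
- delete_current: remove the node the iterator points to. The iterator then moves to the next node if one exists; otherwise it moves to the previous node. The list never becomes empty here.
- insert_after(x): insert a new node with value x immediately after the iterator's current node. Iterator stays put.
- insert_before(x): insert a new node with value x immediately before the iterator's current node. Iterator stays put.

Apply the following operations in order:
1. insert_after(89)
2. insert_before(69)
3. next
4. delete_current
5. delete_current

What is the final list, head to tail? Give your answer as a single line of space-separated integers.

Answer: 69 9 2 7 3 5

Derivation:
After 1 (insert_after(89)): list=[9, 89, 4, 2, 7, 3, 5] cursor@9
After 2 (insert_before(69)): list=[69, 9, 89, 4, 2, 7, 3, 5] cursor@9
After 3 (next): list=[69, 9, 89, 4, 2, 7, 3, 5] cursor@89
After 4 (delete_current): list=[69, 9, 4, 2, 7, 3, 5] cursor@4
After 5 (delete_current): list=[69, 9, 2, 7, 3, 5] cursor@2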